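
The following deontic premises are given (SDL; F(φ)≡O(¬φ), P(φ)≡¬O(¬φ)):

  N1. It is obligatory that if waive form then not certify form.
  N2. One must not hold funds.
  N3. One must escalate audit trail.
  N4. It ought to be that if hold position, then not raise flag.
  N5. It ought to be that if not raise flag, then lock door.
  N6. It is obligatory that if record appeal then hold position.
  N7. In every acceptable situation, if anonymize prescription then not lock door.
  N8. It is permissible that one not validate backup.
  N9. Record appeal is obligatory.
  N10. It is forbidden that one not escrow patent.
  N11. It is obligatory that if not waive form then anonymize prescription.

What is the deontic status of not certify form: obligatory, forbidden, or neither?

Obligatory

Premise 9 gives O(record_appeal).
With premise 6, O(record_appeal → hold_position), the K-axiom yields O(hold_position).
Applying K to premise 4 (O(hold_position → ¬raise_flag)) and O(hold_position) yields O(¬raise_flag).
Premise 5 is O(¬raise_flag → lock_door); since O(¬raise_flag), deontic closure gives O(lock_door).
Premise 7 is O(anonymize_prescription → ¬lock_door); contrapositively O(lock_door → ¬anonymize_prescription). Since O(lock_door) holds, K gives O(¬anonymize_prescription).
Premise 11, O(¬waive_form → anonymize_prescription), contraposes to O(¬anonymize_prescription → waive_form); with O(¬anonymize_prescription) we get O(waive_form).
Applying K to premise 1 (O(waive_form → ¬certify_form)) and O(waive_form) yields O(¬certify_form).
Premises 2, 3, 8, 10 do not contribute to this derivation.
Hence ¬certify_form is obligatory.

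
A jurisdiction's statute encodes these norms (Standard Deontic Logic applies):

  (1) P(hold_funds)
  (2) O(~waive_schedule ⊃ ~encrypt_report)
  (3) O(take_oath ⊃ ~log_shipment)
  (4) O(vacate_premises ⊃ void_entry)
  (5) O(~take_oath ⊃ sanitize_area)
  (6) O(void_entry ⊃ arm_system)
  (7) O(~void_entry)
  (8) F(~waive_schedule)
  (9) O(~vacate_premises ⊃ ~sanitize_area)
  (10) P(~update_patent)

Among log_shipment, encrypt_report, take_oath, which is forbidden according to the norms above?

log_shipment

Premise 7 states O(~void_entry) outright.
The contrapositive of premise 4 (O(vacate_premises ⊃ void_entry)) is O(~void_entry ⊃ ~vacate_premises), and O(~void_entry) is already established, so O(~vacate_premises).
From O(~vacate_premises) and premise 9, O(~vacate_premises ⊃ ~sanitize_area), we obtain O(~sanitize_area).
Premise 5, O(~take_oath ⊃ sanitize_area), contraposes to O(~sanitize_area ⊃ take_oath); with O(~sanitize_area) we get O(take_oath).
Premise 3 is O(take_oath ⊃ ~log_shipment); since O(take_oath), deontic closure gives O(~log_shipment).
So O(~log_shipment) holds, i.e. log_shipment is forbidden. None of the other listed options is forbidden under the premises.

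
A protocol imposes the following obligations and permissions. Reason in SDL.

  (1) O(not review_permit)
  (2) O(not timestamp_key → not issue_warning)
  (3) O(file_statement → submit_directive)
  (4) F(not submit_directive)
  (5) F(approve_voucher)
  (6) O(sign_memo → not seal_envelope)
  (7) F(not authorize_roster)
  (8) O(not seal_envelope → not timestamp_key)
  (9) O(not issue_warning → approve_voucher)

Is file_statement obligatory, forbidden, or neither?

Neither

Premise 3 is O(file_statement → submit_directive); even if O(submit_directive) held, inferring O(file_statement) would be affirming the consequent — invalid.
No premise or chain of K-axiom applications forces O(file_statement), and none forces O(not file_statement). So file_statement is neither obligatory nor forbidden under these norms.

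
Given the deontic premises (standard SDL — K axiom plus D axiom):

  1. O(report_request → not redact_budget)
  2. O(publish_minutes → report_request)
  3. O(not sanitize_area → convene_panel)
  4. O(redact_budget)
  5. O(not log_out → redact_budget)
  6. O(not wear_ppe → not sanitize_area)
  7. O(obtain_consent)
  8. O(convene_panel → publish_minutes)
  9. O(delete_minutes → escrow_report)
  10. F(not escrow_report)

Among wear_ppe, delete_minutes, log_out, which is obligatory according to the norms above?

wear_ppe

From premise 4 we have O(redact_budget).
Premise 1, O(report_request → not redact_budget), contraposes to O(redact_budget → not report_request); with O(redact_budget) we get O(not report_request).
The contrapositive of premise 2 (O(publish_minutes → report_request)) is O(not report_request → not publish_minutes), and O(not report_request) is already established, so O(not publish_minutes).
Premise 8 is O(convene_panel → publish_minutes); contrapositively O(not publish_minutes → not convene_panel). Since O(not publish_minutes) holds, K gives O(not convene_panel).
Premise 3 is O(not sanitize_area → convene_panel); contrapositively O(not convene_panel → sanitize_area). Since O(not convene_panel) holds, K gives O(sanitize_area).
The contrapositive of premise 6 (O(not wear_ppe → not sanitize_area)) is O(sanitize_area → wear_ppe), and O(sanitize_area) is already established, so O(wear_ppe).
So O(wear_ppe) holds — wear_ppe is obligatory. None of the other listed options is made obligatory by any chain of premises.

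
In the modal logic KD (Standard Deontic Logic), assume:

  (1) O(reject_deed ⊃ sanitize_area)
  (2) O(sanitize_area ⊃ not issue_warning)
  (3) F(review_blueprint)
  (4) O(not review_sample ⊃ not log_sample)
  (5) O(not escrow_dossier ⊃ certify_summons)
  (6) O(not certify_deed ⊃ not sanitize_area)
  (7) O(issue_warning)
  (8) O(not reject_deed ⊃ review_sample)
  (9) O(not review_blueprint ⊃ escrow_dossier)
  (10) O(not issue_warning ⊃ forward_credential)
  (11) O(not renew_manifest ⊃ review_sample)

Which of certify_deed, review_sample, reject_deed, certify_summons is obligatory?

review_sample

Premise 7 gives O(issue_warning).
Premise 2, O(sanitize_area ⊃ not issue_warning), contraposes to O(issue_warning ⊃ not sanitize_area); with O(issue_warning) we get O(not sanitize_area).
Premise 1 is O(reject_deed ⊃ sanitize_area); contrapositively O(not sanitize_area ⊃ not reject_deed). Since O(not sanitize_area) holds, K gives O(not reject_deed).
From O(not reject_deed) and premise 8, O(not reject_deed ⊃ review_sample), we obtain O(review_sample).
So O(review_sample) holds — review_sample is obligatory. None of the other listed options is made obligatory by any chain of premises.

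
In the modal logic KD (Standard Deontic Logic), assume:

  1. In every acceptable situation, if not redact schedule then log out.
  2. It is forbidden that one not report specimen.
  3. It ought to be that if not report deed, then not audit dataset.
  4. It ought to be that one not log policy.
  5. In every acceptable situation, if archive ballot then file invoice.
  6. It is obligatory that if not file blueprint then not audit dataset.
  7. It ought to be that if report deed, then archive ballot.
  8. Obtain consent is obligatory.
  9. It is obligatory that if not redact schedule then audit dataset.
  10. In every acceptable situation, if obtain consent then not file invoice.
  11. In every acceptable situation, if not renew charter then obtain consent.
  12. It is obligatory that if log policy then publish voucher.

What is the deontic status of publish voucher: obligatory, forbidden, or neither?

Neither

Premise 12 is O(log_policy → publish_voucher), but O(log_policy) is not derivable from the premises, so it does not yield O(publish_voucher).
No premise or chain of K-axiom applications forces O(publish_voucher), and none forces O(¬publish_voucher). So publish_voucher is neither obligatory nor forbidden under these norms.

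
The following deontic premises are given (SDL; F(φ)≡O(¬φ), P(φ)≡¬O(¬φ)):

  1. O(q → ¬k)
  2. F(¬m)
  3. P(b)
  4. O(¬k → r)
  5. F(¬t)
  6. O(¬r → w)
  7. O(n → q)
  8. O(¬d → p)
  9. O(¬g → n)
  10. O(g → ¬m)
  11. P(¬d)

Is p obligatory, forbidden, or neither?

Premise 8 is O(¬d → p), but O(¬d) is not derivable from the premises (the permission P(¬d) asserts only ¬O(d), not O(¬d)), so it does not yield O(p).
No premise or chain of K-axiom applications forces O(p), and none forces O(¬p). So p is neither obligatory nor forbidden under these norms.

Neither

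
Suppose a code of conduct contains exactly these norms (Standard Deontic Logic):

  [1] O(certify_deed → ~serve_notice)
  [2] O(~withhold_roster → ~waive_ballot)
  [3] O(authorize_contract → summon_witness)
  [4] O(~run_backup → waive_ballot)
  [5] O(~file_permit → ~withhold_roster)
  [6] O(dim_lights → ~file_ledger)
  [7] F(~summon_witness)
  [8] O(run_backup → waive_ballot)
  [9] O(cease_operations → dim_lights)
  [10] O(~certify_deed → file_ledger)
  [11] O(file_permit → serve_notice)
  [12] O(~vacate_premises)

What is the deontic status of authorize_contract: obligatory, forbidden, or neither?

Premise 3 is O(authorize_contract → summon_witness); even if O(summon_witness) held, inferring O(authorize_contract) would be affirming the consequent — invalid.
No premise or chain of K-axiom applications forces O(authorize_contract), and none forces O(~authorize_contract). So authorize_contract is neither obligatory nor forbidden under these norms.

Neither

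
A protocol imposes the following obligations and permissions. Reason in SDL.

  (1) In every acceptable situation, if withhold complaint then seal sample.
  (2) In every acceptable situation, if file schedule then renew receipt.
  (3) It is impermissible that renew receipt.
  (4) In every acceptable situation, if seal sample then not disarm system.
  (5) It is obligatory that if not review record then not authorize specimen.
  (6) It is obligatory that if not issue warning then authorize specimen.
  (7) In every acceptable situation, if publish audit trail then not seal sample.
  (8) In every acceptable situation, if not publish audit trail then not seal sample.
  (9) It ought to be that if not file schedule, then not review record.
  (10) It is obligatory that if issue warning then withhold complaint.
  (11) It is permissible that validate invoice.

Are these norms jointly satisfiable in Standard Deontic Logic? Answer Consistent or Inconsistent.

By case analysis on ¬publish_audit_trail: premise 8 gives O(¬publish_audit_trail → ¬seal_sample) and premise 7 gives O(publish_audit_trail → ¬seal_sample), so O(¬seal_sample) either way.
The contrapositive of premise 1 (O(withhold_complaint → seal_sample)) is O(¬seal_sample → ¬withhold_complaint), and O(¬seal_sample) is already established, so O(¬withhold_complaint).
Premise 10, O(issue_warning → withhold_complaint), contraposes to O(¬withhold_complaint → ¬issue_warning); with O(¬withhold_complaint) we get O(¬issue_warning).
Applying K to premise 6 (O(¬issue_warning → authorize_specimen)) and O(¬issue_warning) yields O(authorize_specimen).
Premise 5 is O(¬review_record → ¬authorize_specimen); contrapositively O(authorize_specimen → review_record). Since O(authorize_specimen) holds, K gives O(review_record).
The contrapositive of premise 9 (O(¬file_schedule → ¬review_record)) is O(review_record → file_schedule), and O(review_record) is already established, so O(file_schedule).
Applying K to premise 2 (O(file_schedule → renew_receipt)) and O(file_schedule) yields O(renew_receipt).
But premise 3, F(renew_receipt), means O(¬renew_receipt).
We now have both O(renew_receipt) and O(¬renew_receipt) — renew_receipt is simultaneously obligatory and forbidden, violating the D-axiom.

Inconsistent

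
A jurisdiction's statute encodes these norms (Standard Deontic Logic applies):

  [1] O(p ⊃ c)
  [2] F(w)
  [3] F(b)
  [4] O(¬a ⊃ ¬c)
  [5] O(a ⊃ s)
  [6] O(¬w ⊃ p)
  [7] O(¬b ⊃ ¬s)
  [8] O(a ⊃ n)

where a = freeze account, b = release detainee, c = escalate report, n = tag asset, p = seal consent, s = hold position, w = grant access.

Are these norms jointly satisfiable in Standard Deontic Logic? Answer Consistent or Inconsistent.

F(b) at premise 3 means O(¬b).
With premise 7, O(¬b ⊃ ¬s), the K-axiom yields O(¬s).
Premise 5 is O(a ⊃ s); contrapositively O(¬s ⊃ ¬a). Since O(¬s) holds, K gives O(¬a).
From O(¬a) and premise 4, O(¬a ⊃ ¬c), we obtain O(¬c).
The contrapositive of premise 1 (O(p ⊃ c)) is O(¬c ⊃ ¬p), and O(¬c) is already established, so O(¬p).
Premise 6, O(¬w ⊃ p), contraposes to O(¬p ⊃ w); with O(¬p) we get O(w).
Yet premise 2 is F(w), i.e. O(¬w).
We now have both O(w) and O(¬w) — w is simultaneously obligatory and forbidden, violating the D-axiom.

Inconsistent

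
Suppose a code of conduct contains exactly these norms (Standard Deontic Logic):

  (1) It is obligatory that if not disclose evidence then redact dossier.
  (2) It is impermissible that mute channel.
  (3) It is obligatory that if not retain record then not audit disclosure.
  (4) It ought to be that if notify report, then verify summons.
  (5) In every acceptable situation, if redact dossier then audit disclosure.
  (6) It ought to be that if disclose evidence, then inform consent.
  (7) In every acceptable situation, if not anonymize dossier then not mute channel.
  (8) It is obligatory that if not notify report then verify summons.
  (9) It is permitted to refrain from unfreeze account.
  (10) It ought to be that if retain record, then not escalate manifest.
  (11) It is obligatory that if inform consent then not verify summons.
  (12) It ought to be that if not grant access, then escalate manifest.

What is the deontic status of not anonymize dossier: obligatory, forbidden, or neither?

Premise 7 is O(¬anonymize_dossier → ¬mute_channel); even if O(¬mute_channel) held, inferring O(¬anonymize_dossier) would be affirming the consequent — invalid.
No premise or chain of K-axiom applications forces O(¬anonymize_dossier), and none forces O(anonymize_dossier). So ¬anonymize_dossier is neither obligatory nor forbidden under these norms.

Neither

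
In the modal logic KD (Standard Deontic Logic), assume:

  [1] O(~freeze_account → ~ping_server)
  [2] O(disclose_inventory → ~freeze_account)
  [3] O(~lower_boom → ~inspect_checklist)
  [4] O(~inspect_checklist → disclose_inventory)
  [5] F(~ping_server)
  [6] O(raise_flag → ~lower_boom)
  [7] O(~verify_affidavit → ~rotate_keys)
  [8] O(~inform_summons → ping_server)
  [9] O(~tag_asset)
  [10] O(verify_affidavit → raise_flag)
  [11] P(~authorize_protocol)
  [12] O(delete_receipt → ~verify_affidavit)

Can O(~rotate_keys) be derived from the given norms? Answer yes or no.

Yes

Premise 5, F(~ping_server), is equivalent to O(ping_server).
Premise 1 is O(~freeze_account → ~ping_server); contrapositively O(ping_server → freeze_account). Since O(ping_server) holds, K gives O(freeze_account).
Premise 2, O(disclose_inventory → ~freeze_account), contraposes to O(freeze_account → ~disclose_inventory); with O(freeze_account) we get O(~disclose_inventory).
The contrapositive of premise 4 (O(~inspect_checklist → disclose_inventory)) is O(~disclose_inventory → inspect_checklist), and O(~disclose_inventory) is already established, so O(inspect_checklist).
Premise 3 is O(~lower_boom → ~inspect_checklist); contrapositively O(inspect_checklist → lower_boom). Since O(inspect_checklist) holds, K gives O(lower_boom).
Premise 6 is O(raise_flag → ~lower_boom); contrapositively O(lower_boom → ~raise_flag). Since O(lower_boom) holds, K gives O(~raise_flag).
Premise 10 is O(verify_affidavit → raise_flag); contrapositively O(~raise_flag → ~verify_affidavit). Since O(~raise_flag) holds, K gives O(~verify_affidavit).
Premise 7 is O(~verify_affidavit → ~rotate_keys); since O(~verify_affidavit), deontic closure gives O(~rotate_keys).
Premises 8, 9, 11, 12 do not contribute to this derivation.
So O(~rotate_keys) follows.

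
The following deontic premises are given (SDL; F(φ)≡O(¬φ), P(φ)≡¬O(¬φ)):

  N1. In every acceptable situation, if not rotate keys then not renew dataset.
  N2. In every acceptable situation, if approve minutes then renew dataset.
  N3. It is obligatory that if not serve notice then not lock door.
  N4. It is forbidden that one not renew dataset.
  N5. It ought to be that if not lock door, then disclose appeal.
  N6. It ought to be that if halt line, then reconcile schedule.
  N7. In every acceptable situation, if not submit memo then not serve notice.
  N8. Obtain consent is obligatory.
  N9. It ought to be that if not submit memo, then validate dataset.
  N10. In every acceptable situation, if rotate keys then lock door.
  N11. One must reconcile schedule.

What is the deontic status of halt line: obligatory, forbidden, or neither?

Neither

Premise 6 is O(halt_line → reconcile_schedule); even if O(reconcile_schedule) held, inferring O(halt_line) would be affirming the consequent — invalid.
No premise or chain of K-axiom applications forces O(halt_line), and none forces O(¬halt_line). So halt_line is neither obligatory nor forbidden under these norms.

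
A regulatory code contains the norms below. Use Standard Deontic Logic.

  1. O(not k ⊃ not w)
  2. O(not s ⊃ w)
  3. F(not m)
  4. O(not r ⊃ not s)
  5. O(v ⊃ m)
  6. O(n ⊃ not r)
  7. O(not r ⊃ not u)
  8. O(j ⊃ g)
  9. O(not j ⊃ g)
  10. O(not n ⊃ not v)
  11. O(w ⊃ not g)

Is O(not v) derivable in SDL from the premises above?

Yes

Premises 8 and 9 are O(j ⊃ g) and O(not j ⊃ g); every ideal world satisfies j or not j, so in either case g holds — hence O(g).
Premise 11 is O(w ⊃ not g); contrapositively O(g ⊃ not w). Since O(g) holds, K gives O(not w).
The contrapositive of premise 2 (O(not s ⊃ w)) is O(not w ⊃ s), and O(not w) is already established, so O(s).
The contrapositive of premise 4 (O(not r ⊃ not s)) is O(s ⊃ r), and O(s) is already established, so O(r).
Premise 6 is O(n ⊃ not r); contrapositively O(r ⊃ not n). Since O(r) holds, K gives O(not n).
Premise 10 is O(not n ⊃ not v); since O(not n), deontic closure gives O(not v).
Premises 1, 3, 5, 7 do not contribute to this derivation.
So O(not v) follows.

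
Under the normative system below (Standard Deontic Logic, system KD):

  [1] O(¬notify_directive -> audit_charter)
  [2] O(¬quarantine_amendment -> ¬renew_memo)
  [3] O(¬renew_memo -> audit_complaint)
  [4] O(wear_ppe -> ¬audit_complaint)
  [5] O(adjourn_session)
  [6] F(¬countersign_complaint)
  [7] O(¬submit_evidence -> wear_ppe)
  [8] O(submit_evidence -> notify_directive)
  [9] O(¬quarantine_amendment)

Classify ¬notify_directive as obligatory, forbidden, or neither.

From premise 9 we have O(¬quarantine_amendment).
From O(¬quarantine_amendment) and premise 2, O(¬quarantine_amendment -> ¬renew_memo), we obtain O(¬renew_memo).
Applying K to premise 3 (O(¬renew_memo -> audit_complaint)) and O(¬renew_memo) yields O(audit_complaint).
The contrapositive of premise 4 (O(wear_ppe -> ¬audit_complaint)) is O(audit_complaint -> ¬wear_ppe), and O(audit_complaint) is already established, so O(¬wear_ppe).
Premise 7, O(¬submit_evidence -> wear_ppe), contraposes to O(¬wear_ppe -> submit_evidence); with O(¬wear_ppe) we get O(submit_evidence).
With premise 8, O(submit_evidence -> notify_directive), the K-axiom yields O(notify_directive).
Premises 1, 5, 6 do not contribute to this derivation.
Thus O(notify_directive), which is F(¬notify_directive): ¬notify_directive is forbidden.

Forbidden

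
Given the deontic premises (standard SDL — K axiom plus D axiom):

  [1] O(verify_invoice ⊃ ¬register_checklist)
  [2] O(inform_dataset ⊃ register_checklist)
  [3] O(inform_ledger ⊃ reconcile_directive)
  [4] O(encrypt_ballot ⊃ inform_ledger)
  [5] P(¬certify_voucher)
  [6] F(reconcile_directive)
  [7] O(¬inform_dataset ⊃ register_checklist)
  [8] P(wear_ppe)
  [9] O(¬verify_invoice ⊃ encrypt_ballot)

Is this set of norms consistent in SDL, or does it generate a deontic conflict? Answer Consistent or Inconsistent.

Premises 2 and 7 are O(inform_dataset ⊃ register_checklist) and O(¬inform_dataset ⊃ register_checklist); every ideal world satisfies inform_dataset or ¬inform_dataset, so in either case register_checklist holds — hence O(register_checklist).
The contrapositive of premise 1 (O(verify_invoice ⊃ ¬register_checklist)) is O(register_checklist ⊃ ¬verify_invoice), and O(register_checklist) is already established, so O(¬verify_invoice).
From O(¬verify_invoice) and premise 9, O(¬verify_invoice ⊃ encrypt_ballot), we obtain O(encrypt_ballot).
Applying K to premise 4 (O(encrypt_ballot ⊃ inform_ledger)) and O(encrypt_ballot) yields O(inform_ledger).
Premise 3 is O(inform_ledger ⊃ reconcile_directive); since O(inform_ledger), deontic closure gives O(reconcile_directive).
But premise 6, F(reconcile_directive), means O(¬reconcile_directive).
We now have both O(reconcile_directive) and O(¬reconcile_directive) — reconcile_directive is simultaneously obligatory and forbidden, violating the D-axiom.

Inconsistent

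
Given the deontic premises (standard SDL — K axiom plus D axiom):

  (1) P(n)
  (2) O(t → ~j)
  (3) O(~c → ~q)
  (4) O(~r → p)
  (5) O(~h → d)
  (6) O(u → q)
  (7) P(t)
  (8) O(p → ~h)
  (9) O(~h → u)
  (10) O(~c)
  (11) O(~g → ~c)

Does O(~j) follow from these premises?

No

Premise 2 is O(t → ~j), but O(t) is not derivable from the premises (the permission P(t) asserts only ~O(~t), not O(t)), so it does not yield O(~j).
No other premise forces O(~j). An ideal world satisfying every premise can still have ~j false, so O(~j) is not derivable.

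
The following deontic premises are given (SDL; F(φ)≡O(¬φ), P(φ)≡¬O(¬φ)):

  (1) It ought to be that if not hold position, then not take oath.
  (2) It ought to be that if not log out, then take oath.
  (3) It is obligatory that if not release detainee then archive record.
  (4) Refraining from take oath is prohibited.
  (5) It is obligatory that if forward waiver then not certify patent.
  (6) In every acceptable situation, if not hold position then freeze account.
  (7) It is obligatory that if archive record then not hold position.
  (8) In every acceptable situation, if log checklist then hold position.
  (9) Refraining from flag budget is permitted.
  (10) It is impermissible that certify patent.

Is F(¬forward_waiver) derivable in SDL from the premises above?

Premise 5 is O(forward_waiver → ¬certify_patent); even if O(¬certify_patent) held, inferring O(forward_waiver) would be affirming the consequent — invalid.
No other premise forces O(forward_waiver). An ideal world satisfying every premise can still have ¬forward_waiver true, so F(¬forward_waiver) is not derivable.

No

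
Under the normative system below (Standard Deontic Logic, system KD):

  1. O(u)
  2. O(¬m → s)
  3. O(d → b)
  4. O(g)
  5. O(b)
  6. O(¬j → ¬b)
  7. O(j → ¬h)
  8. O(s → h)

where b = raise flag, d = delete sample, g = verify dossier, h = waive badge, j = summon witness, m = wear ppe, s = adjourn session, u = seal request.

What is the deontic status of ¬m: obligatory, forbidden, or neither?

Premise 5 states O(b) outright.
Premise 6, O(¬j → ¬b), contraposes to O(b → j); with O(b) we get O(j).
From O(j) and premise 7, O(j → ¬h), we obtain O(¬h).
Premise 8, O(s → h), contraposes to O(¬h → ¬s); with O(¬h) we get O(¬s).
The contrapositive of premise 2 (O(¬m → s)) is O(¬s → m), and O(¬s) is already established, so O(m).
Premises 1, 3, 4 do not contribute to this derivation.
Thus O(m), which is F(¬m): ¬m is forbidden.

Forbidden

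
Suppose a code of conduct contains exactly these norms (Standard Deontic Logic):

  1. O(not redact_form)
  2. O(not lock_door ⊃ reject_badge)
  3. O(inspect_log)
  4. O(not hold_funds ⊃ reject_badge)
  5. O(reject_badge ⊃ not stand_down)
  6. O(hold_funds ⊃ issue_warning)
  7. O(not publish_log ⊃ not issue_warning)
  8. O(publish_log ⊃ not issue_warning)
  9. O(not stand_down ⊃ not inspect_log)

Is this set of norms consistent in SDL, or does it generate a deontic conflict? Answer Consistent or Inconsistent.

Inconsistent

By case analysis on not publish_log: premise 7 gives O(not publish_log ⊃ not issue_warning) and premise 8 gives O(publish_log ⊃ not issue_warning), so O(not issue_warning) either way.
Premise 6 is O(hold_funds ⊃ issue_warning); contrapositively O(not issue_warning ⊃ not hold_funds). Since O(not issue_warning) holds, K gives O(not hold_funds).
Premise 4 is O(not hold_funds ⊃ reject_badge); since O(not hold_funds), deontic closure gives O(reject_badge).
Applying K to premise 5 (O(reject_badge ⊃ not stand_down)) and O(reject_badge) yields O(not stand_down).
With premise 9, O(not stand_down ⊃ not inspect_log), the K-axiom yields O(not inspect_log).
However, premise 3 gives O(inspect_log).
We now have both O(not inspect_log) and O(inspect_log) — inspect_log is simultaneously obligatory and forbidden, violating the D-axiom.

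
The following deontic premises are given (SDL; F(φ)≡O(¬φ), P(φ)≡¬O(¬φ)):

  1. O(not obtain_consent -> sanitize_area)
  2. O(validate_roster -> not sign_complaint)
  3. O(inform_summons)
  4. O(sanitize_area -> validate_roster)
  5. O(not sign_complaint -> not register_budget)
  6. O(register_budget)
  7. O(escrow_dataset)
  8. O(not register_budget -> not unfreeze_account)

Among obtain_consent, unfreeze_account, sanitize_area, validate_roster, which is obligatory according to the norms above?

Premise 6 states O(register_budget) outright.
Premise 5 is O(not sign_complaint -> not register_budget); contrapositively O(register_budget -> sign_complaint). Since O(register_budget) holds, K gives O(sign_complaint).
Premise 2, O(validate_roster -> not sign_complaint), contraposes to O(sign_complaint -> not validate_roster); with O(sign_complaint) we get O(not validate_roster).
Premise 4 is O(sanitize_area -> validate_roster); contrapositively O(not validate_roster -> not sanitize_area). Since O(not validate_roster) holds, K gives O(not sanitize_area).
The contrapositive of premise 1 (O(not obtain_consent -> sanitize_area)) is O(not sanitize_area -> obtain_consent), and O(not sanitize_area) is already established, so O(obtain_consent).
So O(obtain_consent) holds — obtain_consent is obligatory. None of the other listed options is made obligatory by any chain of premises.

obtain_consent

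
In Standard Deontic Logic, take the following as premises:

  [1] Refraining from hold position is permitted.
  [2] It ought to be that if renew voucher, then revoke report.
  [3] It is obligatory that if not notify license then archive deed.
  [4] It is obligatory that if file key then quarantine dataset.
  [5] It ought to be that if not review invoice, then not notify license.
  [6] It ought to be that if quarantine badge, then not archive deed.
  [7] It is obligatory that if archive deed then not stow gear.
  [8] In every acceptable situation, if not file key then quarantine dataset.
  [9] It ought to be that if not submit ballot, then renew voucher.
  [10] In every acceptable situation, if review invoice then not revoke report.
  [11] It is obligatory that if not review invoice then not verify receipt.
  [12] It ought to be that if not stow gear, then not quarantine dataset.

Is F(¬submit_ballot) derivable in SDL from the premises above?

Premises 8 and 4 are O(¬file_key → quarantine_dataset) and O(file_key → quarantine_dataset); every ideal world satisfies ¬file_key or file_key, so in either case quarantine_dataset holds — hence O(quarantine_dataset).
The contrapositive of premise 12 (O(¬stow_gear → ¬quarantine_dataset)) is O(quarantine_dataset → stow_gear), and O(quarantine_dataset) is already established, so O(stow_gear).
Premise 7, O(archive_deed → ¬stow_gear), contraposes to O(stow_gear → ¬archive_deed); with O(stow_gear) we get O(¬archive_deed).
Premise 3 is O(¬notify_license → archive_deed); contrapositively O(¬archive_deed → notify_license). Since O(¬archive_deed) holds, K gives O(notify_license).
The contrapositive of premise 5 (O(¬review_invoice → ¬notify_license)) is O(notify_license → review_invoice), and O(notify_license) is already established, so O(review_invoice).
Premise 10 is O(review_invoice → ¬revoke_report); since O(review_invoice), deontic closure gives O(¬revoke_report).
The contrapositive of premise 2 (O(renew_voucher → revoke_report)) is O(¬revoke_report → ¬renew_voucher), and O(¬revoke_report) is already established, so O(¬renew_voucher).
The contrapositive of premise 9 (O(¬submit_ballot → renew_voucher)) is O(¬renew_voucher → submit_ballot), and O(¬renew_voucher) is already established, so O(submit_ballot).
Premises 1, 6, 11 do not contribute to this derivation.
So O(submit_ballot) holds, i.e. F(¬submit_ballot). The claim follows.

Yes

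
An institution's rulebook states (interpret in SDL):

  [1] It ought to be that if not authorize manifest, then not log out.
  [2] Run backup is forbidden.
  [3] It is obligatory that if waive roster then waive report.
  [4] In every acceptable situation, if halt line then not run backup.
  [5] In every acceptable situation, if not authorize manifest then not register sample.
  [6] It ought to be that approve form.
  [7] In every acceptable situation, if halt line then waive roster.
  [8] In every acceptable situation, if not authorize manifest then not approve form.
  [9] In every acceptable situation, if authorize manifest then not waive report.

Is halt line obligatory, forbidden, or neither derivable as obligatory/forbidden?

Forbidden

Premise 6 gives O(approve_form).
The contrapositive of premise 8 (O(¬authorize_manifest → ¬approve_form)) is O(approve_form → authorize_manifest), and O(approve_form) is already established, so O(authorize_manifest).
Premise 9 is O(authorize_manifest → ¬waive_report); since O(authorize_manifest), deontic closure gives O(¬waive_report).
Premise 3, O(waive_roster → waive_report), contraposes to O(¬waive_report → ¬waive_roster); with O(¬waive_report) we get O(¬waive_roster).
Premise 7, O(halt_line → waive_roster), contraposes to O(¬waive_roster → ¬halt_line); with O(¬waive_roster) we get O(¬halt_line).
Premises 1, 2, 4, 5 do not contribute to this derivation.
Thus O(¬halt_line), which is F(halt_line): halt_line is forbidden.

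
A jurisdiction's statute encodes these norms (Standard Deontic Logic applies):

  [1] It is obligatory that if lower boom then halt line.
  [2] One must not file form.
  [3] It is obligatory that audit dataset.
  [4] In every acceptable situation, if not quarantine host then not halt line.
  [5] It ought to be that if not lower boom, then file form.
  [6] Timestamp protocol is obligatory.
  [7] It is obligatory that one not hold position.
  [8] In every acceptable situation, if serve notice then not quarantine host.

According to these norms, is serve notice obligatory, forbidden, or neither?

Forbidden

F(file_form) at premise 2 means O(¬file_form).
The contrapositive of premise 5 (O(¬lower_boom → file_form)) is O(¬file_form → lower_boom), and O(¬file_form) is already established, so O(lower_boom).
Premise 1 is O(lower_boom → halt_line); since O(lower_boom), deontic closure gives O(halt_line).
Premise 4 is O(¬quarantine_host → ¬halt_line); contrapositively O(halt_line → quarantine_host). Since O(halt_line) holds, K gives O(quarantine_host).
Premise 8 is O(serve_notice → ¬quarantine_host); contrapositively O(quarantine_host → ¬serve_notice). Since O(quarantine_host) holds, K gives O(¬serve_notice).
Premises 3, 6, 7 do not contribute to this derivation.
Thus O(¬serve_notice), which is F(serve_notice): serve_notice is forbidden.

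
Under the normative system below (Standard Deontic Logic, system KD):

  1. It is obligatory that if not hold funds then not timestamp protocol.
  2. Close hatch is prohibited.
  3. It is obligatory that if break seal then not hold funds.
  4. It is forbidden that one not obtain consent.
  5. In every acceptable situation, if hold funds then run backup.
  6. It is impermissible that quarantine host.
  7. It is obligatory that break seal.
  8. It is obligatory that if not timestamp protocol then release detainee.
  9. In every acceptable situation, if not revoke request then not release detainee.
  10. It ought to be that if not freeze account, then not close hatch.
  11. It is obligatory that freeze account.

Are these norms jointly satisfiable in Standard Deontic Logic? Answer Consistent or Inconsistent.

Consistent

Premise 10 is O(¬freeze_account → ¬close_hatch); even if O(¬close_hatch) held, inferring O(¬freeze_account) would be affirming the consequent — invalid.
So O(¬freeze_account) is not derivable, and the apparent clash with O(freeze_account) does not arise.
A world satisfying every obligation exists (e.g. break_seal=true, close_hatch=false, freeze_account=true, hold_funds=false, obtain_consent=true, quarantine_host=false, release_detainee=true, revoke_request=true, run_backup=false, timestamp_protocol=false); no atom is both obligatory and forbidden, so the set is consistent.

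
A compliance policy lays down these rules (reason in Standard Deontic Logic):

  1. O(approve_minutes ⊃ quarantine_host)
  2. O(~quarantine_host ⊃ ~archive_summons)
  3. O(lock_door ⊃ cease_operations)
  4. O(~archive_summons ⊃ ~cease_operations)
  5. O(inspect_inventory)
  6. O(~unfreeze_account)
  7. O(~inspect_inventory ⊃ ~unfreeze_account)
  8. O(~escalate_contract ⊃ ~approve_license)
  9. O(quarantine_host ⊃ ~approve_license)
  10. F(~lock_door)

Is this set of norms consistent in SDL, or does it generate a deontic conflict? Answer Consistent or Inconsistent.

Premise 7 is O(~inspect_inventory ⊃ ~unfreeze_account); even if O(~unfreeze_account) held, inferring O(~inspect_inventory) would be affirming the consequent — invalid.
So O(~inspect_inventory) is not derivable, and the apparent clash with O(inspect_inventory) does not arise.
A world satisfying every obligation exists (e.g. approve_license=false, approve_minutes=false, archive_summons=true, cease_operations=true, escalate_contract=false, inspect_inventory=true, lock_door=true, quarantine_host=true, unfreeze_account=false); no atom is both obligatory and forbidden, so the set is consistent.

Consistent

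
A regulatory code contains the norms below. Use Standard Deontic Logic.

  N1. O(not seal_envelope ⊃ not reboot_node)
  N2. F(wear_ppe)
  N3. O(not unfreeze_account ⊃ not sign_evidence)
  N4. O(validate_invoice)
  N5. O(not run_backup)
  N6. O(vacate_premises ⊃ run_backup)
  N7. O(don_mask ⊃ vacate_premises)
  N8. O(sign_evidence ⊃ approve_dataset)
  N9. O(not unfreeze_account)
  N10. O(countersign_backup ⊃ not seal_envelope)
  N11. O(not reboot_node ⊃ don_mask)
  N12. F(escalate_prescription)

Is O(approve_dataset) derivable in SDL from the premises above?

No

Premise 8 is O(sign_evidence ⊃ approve_dataset), but O(sign_evidence) is not derivable from the premises, so it does not yield O(approve_dataset).
No other premise forces O(approve_dataset). An ideal world satisfying every premise can still have approve_dataset false, so O(approve_dataset) is not derivable.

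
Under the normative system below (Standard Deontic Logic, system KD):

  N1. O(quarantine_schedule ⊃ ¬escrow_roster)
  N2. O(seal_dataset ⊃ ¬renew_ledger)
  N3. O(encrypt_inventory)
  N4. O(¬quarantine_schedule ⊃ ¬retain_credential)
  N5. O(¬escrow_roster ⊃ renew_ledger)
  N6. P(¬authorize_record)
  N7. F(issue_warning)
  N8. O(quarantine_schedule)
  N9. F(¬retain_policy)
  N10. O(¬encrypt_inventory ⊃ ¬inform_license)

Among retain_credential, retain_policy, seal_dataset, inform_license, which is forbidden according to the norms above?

seal_dataset

Premise 8 gives O(quarantine_schedule).
Premise 1 is O(quarantine_schedule ⊃ ¬escrow_roster); since O(quarantine_schedule), deontic closure gives O(¬escrow_roster).
Premise 5 is O(¬escrow_roster ⊃ renew_ledger); since O(¬escrow_roster), deontic closure gives O(renew_ledger).
Premise 2, O(seal_dataset ⊃ ¬renew_ledger), contraposes to O(renew_ledger ⊃ ¬seal_dataset); with O(renew_ledger) we get O(¬seal_dataset).
So O(¬seal_dataset) holds, i.e. seal_dataset is forbidden. None of the other listed options is forbidden under the premises.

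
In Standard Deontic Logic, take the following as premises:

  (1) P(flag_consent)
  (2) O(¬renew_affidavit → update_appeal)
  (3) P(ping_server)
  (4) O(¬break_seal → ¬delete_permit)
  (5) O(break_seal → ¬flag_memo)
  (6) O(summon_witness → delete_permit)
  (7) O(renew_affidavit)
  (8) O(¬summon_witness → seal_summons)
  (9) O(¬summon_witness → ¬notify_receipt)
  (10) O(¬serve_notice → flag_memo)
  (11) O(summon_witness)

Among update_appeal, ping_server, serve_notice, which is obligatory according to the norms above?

From premise 11 we have O(summon_witness).
From O(summon_witness) and premise 6, O(summon_witness → delete_permit), we obtain O(delete_permit).
The contrapositive of premise 4 (O(¬break_seal → ¬delete_permit)) is O(delete_permit → break_seal), and O(delete_permit) is already established, so O(break_seal).
From O(break_seal) and premise 5, O(break_seal → ¬flag_memo), we obtain O(¬flag_memo).
The contrapositive of premise 10 (O(¬serve_notice → flag_memo)) is O(¬flag_memo → serve_notice), and O(¬flag_memo) is already established, so O(serve_notice).
So O(serve_notice) holds — serve_notice is obligatory. None of the other listed options is made obligatory by any chain of premises.

serve_notice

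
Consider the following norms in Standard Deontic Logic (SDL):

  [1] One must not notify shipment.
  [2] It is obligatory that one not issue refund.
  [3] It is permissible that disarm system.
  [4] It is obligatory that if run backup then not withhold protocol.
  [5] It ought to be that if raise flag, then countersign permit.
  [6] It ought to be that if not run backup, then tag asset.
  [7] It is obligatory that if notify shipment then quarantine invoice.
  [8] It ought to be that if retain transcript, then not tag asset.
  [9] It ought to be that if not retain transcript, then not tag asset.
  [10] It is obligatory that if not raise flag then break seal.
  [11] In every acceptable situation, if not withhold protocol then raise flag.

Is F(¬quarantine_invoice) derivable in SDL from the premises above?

Premise 7 is O(notify_shipment → quarantine_invoice), but O(notify_shipment) is not derivable from the premises, so it does not yield O(quarantine_invoice).
No other premise forces O(quarantine_invoice). An ideal world satisfying every premise can still have ¬quarantine_invoice true, so F(¬quarantine_invoice) is not derivable.

No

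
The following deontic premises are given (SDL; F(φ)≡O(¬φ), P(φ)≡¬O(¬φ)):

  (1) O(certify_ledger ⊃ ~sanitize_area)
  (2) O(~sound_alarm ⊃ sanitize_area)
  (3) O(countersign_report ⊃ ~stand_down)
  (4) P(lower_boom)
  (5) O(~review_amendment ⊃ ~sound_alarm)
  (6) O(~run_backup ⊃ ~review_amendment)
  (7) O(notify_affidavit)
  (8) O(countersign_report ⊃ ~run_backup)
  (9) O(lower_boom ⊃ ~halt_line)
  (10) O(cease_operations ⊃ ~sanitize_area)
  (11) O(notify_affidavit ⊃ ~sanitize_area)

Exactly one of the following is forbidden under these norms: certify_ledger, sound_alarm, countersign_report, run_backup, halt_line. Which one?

countersign_report

Premise 7 states O(notify_affidavit) outright.
Premise 11 is O(notify_affidavit ⊃ ~sanitize_area); since O(notify_affidavit), deontic closure gives O(~sanitize_area).
Premise 2, O(~sound_alarm ⊃ sanitize_area), contraposes to O(~sanitize_area ⊃ sound_alarm); with O(~sanitize_area) we get O(sound_alarm).
Premise 5 is O(~review_amendment ⊃ ~sound_alarm); contrapositively O(sound_alarm ⊃ review_amendment). Since O(sound_alarm) holds, K gives O(review_amendment).
Premise 6, O(~run_backup ⊃ ~review_amendment), contraposes to O(review_amendment ⊃ run_backup); with O(review_amendment) we get O(run_backup).
The contrapositive of premise 8 (O(countersign_report ⊃ ~run_backup)) is O(run_backup ⊃ ~countersign_report), and O(run_backup) is already established, so O(~countersign_report).
So O(~countersign_report) holds, i.e. countersign_report is forbidden. None of the other listed options is forbidden under the premises.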